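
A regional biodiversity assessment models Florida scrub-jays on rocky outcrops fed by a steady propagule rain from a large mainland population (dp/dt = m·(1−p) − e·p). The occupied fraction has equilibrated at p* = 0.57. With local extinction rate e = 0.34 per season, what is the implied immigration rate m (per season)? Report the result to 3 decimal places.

0.451

At equilibrium m(1−p*) = e·p*, so m = e·p*/(1−p*).
m = 0.34 × 0.57 / 0.4300 = 0.1938/0.4300 = 0.4507.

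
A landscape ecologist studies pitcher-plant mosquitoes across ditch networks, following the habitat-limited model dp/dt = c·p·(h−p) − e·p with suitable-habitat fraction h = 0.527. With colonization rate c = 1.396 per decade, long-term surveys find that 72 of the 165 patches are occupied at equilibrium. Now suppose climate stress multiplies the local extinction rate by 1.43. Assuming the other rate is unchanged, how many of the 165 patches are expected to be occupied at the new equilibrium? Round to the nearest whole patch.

66

Observed p* = 72/165 = 0.43636.
Balance c(h−p*) = e gives e = 1.396×(0.527 − 0.43636) = 0.12653.
New p* = 0.527 − e/c = 0.527 − 0.18094/1.39600 = 0.39739.
Expected occupied = 165 × 0.39739 = 65.57 ≈ 66.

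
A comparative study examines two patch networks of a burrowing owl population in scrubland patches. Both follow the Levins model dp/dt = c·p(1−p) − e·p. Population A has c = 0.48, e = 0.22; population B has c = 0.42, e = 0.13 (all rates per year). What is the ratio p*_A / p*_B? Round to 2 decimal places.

A: p*_A = 1 − 0.22/0.48 = 0.5417.
B: p*_B = 1 − 0.13/0.42 = 0.6905.
p*_A / p*_B = 0.5417/0.6905 = 0.7845.

0.78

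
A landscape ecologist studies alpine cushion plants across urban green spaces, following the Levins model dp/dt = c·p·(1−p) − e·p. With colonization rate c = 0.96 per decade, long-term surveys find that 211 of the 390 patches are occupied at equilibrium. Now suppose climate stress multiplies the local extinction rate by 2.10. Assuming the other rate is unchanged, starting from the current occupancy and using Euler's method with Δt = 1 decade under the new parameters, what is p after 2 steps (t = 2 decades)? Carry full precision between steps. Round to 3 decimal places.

Observed p* = 211/390 = 0.54103.
Balance c(1−p*) = e gives e = 0.96×(1 − 0.54103) = 0.44062.
Starting from p₀ = 0.54103; update p ← p + (dp/dt)·Δt with the new parameters.
  1  |  dp/dt·Δt = -0.262223  |  p_1 = 0.278803
  2  |  dp/dt·Δt = -0.064945  |  p_2 = 0.213858

0.214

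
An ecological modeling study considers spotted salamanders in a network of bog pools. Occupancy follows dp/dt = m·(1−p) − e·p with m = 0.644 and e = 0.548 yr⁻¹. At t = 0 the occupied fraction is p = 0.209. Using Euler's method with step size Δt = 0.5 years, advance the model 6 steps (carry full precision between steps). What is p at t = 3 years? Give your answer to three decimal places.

0.539

Update rule: p ← p + [m·(1−p) − e·p]·Δt with Δt = 0.5.
step 1: Δp = +0.19744, p = 0.40644
step 2: Δp = +0.07976, p = 0.48620
step 3: Δp = +0.03222, p = 0.51842
step 4: Δp = +0.01302, p = 0.53144
step 5: Δp = +0.00526, p = 0.53670
step 6: Δp = +0.00212, p = 0.53883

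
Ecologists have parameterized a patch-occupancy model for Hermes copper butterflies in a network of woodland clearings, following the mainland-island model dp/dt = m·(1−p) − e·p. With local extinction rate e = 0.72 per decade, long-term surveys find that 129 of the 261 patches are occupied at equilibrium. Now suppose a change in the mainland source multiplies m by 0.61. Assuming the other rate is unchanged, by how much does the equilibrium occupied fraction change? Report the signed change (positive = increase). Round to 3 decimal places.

Observed p* = 129/261 = 0.49425.
Balance m(1−p*) = e·p* gives m = e·p*/(1−p*) = 0.72×0.49425/0.50575 = 0.70363.
New p* = m/(m+e) = 0.42921/(0.42921+0.72000) = 0.37348.
Δp* = 0.37348 − 0.49425 = -0.12077.

-0.121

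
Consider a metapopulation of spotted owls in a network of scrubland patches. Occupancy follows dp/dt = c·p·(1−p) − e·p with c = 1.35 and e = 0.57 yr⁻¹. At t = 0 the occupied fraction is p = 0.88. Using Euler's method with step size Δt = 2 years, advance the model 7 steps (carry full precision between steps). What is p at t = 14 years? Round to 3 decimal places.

Update rule: p ← p + [c·p·(1−p) − e·p]·Δt with Δt = 2.
t = 2: p = 0.88000 + (-0.71808) = 0.16192
t = 4: p = 0.16192 + (+0.18181) = 0.34373
t = 6: p = 0.34373 + (+0.21721) = 0.56094
t = 8: p = 0.56094 + (+0.02550) = 0.58644
t = 10: p = 0.58644 + (-0.01372) = 0.57272
t = 12: p = 0.57272 + (+0.00782) = 0.58054
t = 14: p = 0.58054 + (-0.00433) = 0.57621

0.576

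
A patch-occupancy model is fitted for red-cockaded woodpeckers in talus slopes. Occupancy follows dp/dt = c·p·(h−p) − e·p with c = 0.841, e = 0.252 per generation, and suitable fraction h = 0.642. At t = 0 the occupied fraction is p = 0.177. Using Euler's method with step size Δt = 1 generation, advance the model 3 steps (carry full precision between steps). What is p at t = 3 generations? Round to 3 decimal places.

0.248

Update rule: p ← p + [c·p·(h−p) − e·p]·Δt with Δt = 1.
step 1: Δp = +0.02461, p = 0.20161
step 2: Δp = +0.02386, p = 0.22548
step 3: Δp = +0.02216, p = 0.24764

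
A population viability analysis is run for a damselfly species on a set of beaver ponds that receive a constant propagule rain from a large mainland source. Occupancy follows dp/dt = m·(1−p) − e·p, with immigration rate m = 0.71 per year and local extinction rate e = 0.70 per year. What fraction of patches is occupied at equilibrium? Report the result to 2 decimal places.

0.50

Setting dp/dt = 0: m − m·p* = e·p*, so m = (m+e)·p*.
p* = m/(m+e) = 0.71/(0.71+0.70) = 0.71/1.4100 = 0.5035.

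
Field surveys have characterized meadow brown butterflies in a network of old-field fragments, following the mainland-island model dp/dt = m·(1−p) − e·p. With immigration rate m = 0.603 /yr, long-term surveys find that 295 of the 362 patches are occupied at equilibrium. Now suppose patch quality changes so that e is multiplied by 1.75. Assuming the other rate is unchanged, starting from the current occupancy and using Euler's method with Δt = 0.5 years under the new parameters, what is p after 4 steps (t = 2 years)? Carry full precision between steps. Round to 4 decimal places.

0.7267

Observed p* = 295/362 = 0.81492.
Balance m(1−p*) = e·p* gives e = m(1−p*)/p* = 0.603×0.18508/0.81492 = 0.13695.
Starting from p₀ = 0.81492; update p ← p + (dp/dt)·Δt with the new parameters.
step 1: Δp = -0.04185, p = 0.77307
step 2: Δp = -0.02422, p = 0.74885
step 3: Δp = -0.01401, p = 0.73483
step 4: Δp = -0.00811, p = 0.72672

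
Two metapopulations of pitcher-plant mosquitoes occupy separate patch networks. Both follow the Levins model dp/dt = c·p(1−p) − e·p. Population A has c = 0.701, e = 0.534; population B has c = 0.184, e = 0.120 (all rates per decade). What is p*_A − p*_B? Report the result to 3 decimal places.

-0.110

A: p*_A = 1 − 0.534/0.701 = 0.2382.
B: p*_B = 1 − 0.120/0.184 = 0.3478.
p*_A − p*_B = 0.2382 − 0.3478 = -0.1096.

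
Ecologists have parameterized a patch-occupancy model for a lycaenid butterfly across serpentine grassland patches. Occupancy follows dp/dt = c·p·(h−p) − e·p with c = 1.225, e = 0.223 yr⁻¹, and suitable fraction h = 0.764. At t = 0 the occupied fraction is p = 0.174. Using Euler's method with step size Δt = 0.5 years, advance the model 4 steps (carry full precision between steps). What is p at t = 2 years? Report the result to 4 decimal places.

Update rule: p ← p + [c·p·(h−p) − e·p]·Δt with Δt = 0.5.
  1  |  dp/dt·Δt = +0.043478  |  p_1 = 0.217478
  2  |  dp/dt·Δt = +0.048551  |  p_2 = 0.266029
  3  |  dp/dt·Δt = +0.051479  |  p_3 = 0.317508
  4  |  dp/dt·Δt = +0.051429  |  p_4 = 0.368936

0.3689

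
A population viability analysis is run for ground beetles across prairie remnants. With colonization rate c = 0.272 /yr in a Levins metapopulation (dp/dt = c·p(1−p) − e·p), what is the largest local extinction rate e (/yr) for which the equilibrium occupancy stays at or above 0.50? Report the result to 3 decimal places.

1 − e/c ≥ 0.50 ⇒ e ≤ c(1 − 0.50) = 0.272 × 0.5000.
e_max = 0.1360.

0.136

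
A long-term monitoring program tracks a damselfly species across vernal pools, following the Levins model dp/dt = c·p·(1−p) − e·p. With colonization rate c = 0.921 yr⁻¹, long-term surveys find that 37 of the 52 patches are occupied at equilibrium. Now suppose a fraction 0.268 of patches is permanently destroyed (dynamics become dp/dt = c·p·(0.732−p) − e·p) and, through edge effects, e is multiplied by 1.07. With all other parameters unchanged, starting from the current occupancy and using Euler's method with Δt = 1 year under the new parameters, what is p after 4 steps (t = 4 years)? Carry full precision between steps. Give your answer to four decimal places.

Observed p* = 37/52 = 0.71154.
Balance c(1−p*) = e gives e = 0.921×(1 − 0.71154) = 0.26567.
Starting from p₀ = 0.71154; update p ← p + (dp/dt)·Δt with the new parameters.
  1  |  dp/dt·Δt = -0.188860  |  p_1 = 0.522678
  2  |  dp/dt·Δt = -0.047817  |  p_2 = 0.474861
  3  |  dp/dt·Δt = -0.022530  |  p_3 = 0.452331
  4  |  dp/dt·Δt = -0.012075  |  p_4 = 0.440256

0.4403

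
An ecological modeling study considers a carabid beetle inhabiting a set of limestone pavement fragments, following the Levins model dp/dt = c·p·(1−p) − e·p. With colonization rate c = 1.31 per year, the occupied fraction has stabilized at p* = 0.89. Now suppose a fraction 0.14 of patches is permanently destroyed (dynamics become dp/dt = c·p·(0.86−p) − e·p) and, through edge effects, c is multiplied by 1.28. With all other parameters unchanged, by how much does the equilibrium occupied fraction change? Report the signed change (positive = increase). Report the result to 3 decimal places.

-0.116

Balance c(1−p*) = e gives e = 1.31×(1 − 0.89000) = 0.14410.
New p* = 0.86 − e/c = 0.86 − 0.14410/1.67680 = 0.77406.
Δp* = 0.77406 − 0.89000 = -0.11594.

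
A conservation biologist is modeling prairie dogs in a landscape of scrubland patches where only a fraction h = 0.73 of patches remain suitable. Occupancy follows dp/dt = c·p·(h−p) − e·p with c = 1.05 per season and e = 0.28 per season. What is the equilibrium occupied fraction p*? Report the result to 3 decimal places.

Setting dp/dt = 0 and dividing by p* gives c·(h−p*) = e.
So p* = h − e/c = 0.73 − 0.28/1.05 = 0.73 − 0.2667 = 0.4633.

0.463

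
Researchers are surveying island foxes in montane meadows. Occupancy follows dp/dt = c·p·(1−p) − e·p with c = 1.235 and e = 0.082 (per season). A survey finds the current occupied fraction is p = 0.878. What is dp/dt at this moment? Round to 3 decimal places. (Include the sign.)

0.060

Colonization term: c·p·(1−p) = 1.235×0.878×0.1220 = 0.13229.
Extinction term: e·p = 0.07200.
dp/dt = 0.13229 − 0.07200 = 0.06029.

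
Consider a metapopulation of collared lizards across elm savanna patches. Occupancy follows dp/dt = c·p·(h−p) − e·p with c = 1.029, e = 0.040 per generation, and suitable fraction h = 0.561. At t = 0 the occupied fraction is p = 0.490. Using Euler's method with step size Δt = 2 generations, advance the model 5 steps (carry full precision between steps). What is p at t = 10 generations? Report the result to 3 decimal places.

0.522

Update rule: p ← p + [c·p·(h−p) − e·p]·Δt with Δt = 2.
t = 2: p = 0.49000 + (+0.03240) = 0.52240
t = 4: p = 0.52240 + (-0.00029) = 0.52211
t = 6: p = 0.52211 + (+0.00002) = 0.52213
t = 8: p = 0.52213 + (-0.00000) = 0.52213
t = 10: p = 0.52213 + (+0.00000) = 0.52213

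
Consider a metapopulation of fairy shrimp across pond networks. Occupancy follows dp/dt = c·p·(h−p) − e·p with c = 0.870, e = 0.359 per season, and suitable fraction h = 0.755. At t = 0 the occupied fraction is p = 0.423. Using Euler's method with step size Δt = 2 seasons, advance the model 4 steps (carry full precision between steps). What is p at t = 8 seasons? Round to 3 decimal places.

Update rule: p ← p + [c·p·(h−p) − e·p]·Δt with Δt = 2.
p: 0.42300 → 0.36364  (Δp = -0.05936)
p: 0.36364 → 0.35017  (Δp = -0.01347)
p: 0.35017 → 0.34541  (Δp = -0.00476)
p: 0.34541 → 0.34358  (Δp = -0.00184)

0.344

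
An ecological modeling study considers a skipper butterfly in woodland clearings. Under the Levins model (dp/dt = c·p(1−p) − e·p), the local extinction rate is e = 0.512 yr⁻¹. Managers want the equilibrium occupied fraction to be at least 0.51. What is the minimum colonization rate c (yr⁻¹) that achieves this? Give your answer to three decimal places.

p* = 1 − e/c ≥ 0.51 requires e/c ≤ 0.4900, i.e. c ≥ e/0.4900.
c_min = 0.512/0.4900 = 1.0449.

1.045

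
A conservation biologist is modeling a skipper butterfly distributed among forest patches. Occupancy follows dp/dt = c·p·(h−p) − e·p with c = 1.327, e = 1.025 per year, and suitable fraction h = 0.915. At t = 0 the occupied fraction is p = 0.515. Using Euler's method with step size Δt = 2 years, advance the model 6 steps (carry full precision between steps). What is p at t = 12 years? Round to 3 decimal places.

0.026

Update rule: p ← p + [c·p·(h−p) − e·p]·Δt with Δt = 2.
t = 2: p = 0.51500 + (-0.50903) = 0.00597
t = 4: p = 0.00597 + (+0.00217) = 0.00814
t = 6: p = 0.00814 + (+0.00290) = 0.01104
t = 8: p = 0.01104 + (+0.00386) = 0.01490
t = 10: p = 0.01490 + (+0.00505) = 0.01995
t = 12: p = 0.01995 + (+0.00649) = 0.02644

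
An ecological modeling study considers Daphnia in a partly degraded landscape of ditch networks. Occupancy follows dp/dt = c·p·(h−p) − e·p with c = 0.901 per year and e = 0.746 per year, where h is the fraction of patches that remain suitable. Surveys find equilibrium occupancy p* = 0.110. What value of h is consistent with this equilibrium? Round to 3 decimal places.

0.938

At equilibrium c(h−p*) = e, so h = p* + e/c.
h = 0.110 + 0.746/0.901 = 0.110 + 0.8280 = 0.9380.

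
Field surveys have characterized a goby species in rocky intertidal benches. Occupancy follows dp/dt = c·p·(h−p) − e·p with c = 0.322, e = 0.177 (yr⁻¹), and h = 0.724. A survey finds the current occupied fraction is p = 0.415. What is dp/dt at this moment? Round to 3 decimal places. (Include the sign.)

Colonization term: c·p·(h−p) = 0.322×0.415×0.3090 = 0.04129.
Extinction term: e·p = 0.07345.
dp/dt = 0.04129 − 0.07345 = -0.03216.

-0.032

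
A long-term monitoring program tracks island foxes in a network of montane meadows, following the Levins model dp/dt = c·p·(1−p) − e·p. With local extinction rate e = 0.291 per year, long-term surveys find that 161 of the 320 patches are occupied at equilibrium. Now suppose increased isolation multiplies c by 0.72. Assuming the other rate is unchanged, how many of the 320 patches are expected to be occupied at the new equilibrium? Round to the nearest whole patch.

Observed p* = 161/320 = 0.50313.
Balance c(1−p*) = e gives c = e/(1 − 0.50313) = 0.291/0.49687 = 0.58567.
New p* = 1 − e/c = 1 − 0.29100/0.42168 = 0.30990.
Expected occupied = 320 × 0.30990 = 99.17 ≈ 99.

99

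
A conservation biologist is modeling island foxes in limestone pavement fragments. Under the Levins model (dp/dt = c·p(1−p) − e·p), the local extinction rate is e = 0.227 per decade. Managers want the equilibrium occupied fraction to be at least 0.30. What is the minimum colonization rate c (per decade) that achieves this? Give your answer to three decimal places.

0.324

p* = 1 − e/c ≥ 0.30 requires e/c ≤ 0.7000, i.e. c ≥ e/0.7000.
c_min = 0.227/0.7000 = 0.3243.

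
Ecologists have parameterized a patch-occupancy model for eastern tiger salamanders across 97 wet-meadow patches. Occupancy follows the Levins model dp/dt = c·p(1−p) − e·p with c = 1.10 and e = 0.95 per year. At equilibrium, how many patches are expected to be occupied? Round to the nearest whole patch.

13

p* = 1 − e/c = 1 − 0.95/1.10 = 0.1364.
Expected occupied patches = N × p* = 97 × 0.1364 = 13.23 ≈ 13.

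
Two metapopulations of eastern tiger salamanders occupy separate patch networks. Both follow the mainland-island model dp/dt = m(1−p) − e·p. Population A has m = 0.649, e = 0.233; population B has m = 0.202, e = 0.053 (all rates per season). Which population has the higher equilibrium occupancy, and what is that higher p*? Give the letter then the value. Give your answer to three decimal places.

B, 0.792

A: p*_A = m/(m+e) = 0.649/0.8820 = 0.7358.
B: p*_B = 0.202/0.2550 = 0.7922.
B is higher at 0.7922.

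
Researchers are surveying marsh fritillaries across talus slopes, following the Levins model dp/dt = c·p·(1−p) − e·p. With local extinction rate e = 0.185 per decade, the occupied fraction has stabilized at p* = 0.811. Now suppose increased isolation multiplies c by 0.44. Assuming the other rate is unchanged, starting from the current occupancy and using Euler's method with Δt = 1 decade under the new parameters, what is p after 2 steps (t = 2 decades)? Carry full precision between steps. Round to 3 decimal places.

0.678

Balance c(1−p*) = e gives c = e/(1 − 0.81100) = 0.185/0.18900 = 0.97884.
Starting from p₀ = 0.81100; update p ← p + (dp/dt)·Δt with the new parameters.
p: 0.81100 → 0.72698  (Δp = -0.08402)
p: 0.72698 → 0.67797  (Δp = -0.04901)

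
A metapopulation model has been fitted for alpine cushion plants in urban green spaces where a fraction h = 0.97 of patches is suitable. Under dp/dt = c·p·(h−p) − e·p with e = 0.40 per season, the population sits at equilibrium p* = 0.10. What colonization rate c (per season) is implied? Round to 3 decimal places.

At equilibrium c(h−p*) = e, so c = e/(h−p*).
c = 0.40/(0.97 − 0.10) = 0.40/0.8700 = 0.4598.

0.460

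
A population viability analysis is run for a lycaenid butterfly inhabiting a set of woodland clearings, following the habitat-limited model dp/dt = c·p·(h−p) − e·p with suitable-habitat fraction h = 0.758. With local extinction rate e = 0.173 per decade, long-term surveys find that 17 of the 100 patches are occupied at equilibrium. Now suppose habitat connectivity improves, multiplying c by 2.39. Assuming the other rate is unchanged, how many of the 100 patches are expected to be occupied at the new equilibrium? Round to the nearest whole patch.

51

Observed p* = 17/100 = 0.17000.
Balance c(h−p*) = e gives c = e/(0.758 − 0.17000) = 0.173/0.58800 = 0.29422.
New p* = 0.758 − e/c = 0.758 − 0.17300/0.70319 = 0.51198.
Expected occupied = 100 × 0.51198 = 51.20 ≈ 51.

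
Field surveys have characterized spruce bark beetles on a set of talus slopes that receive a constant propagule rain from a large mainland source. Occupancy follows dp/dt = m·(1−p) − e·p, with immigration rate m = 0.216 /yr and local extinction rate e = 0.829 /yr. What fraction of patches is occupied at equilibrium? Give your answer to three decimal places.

At equilibrium the propagule rain into empty patches balances local extinction: m(1−p*) = e·p*.
p* = m/(m+e) = 0.216/(0.216+0.829) = 0.216/1.0450 = 0.2067.

0.207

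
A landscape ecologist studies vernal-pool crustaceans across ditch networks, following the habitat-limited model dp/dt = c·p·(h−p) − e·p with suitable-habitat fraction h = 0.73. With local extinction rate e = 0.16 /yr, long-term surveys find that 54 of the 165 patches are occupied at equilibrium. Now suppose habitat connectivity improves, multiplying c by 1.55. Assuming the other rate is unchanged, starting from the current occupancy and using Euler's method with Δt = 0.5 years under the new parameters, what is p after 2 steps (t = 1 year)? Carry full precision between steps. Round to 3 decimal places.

Observed p* = 54/165 = 0.32727.
Balance c(h−p*) = e gives c = e/(0.73 − 0.32727) = 0.16/0.40273 = 0.39729.
Starting from p₀ = 0.32727; update p ← p + (dp/dt)·Δt with the new parameters.
  1  |  dp/dt·Δt = +0.014400  |  p_1 = 0.341673
  2  |  dp/dt·Δt = +0.013519  |  p_2 = 0.355191

0.355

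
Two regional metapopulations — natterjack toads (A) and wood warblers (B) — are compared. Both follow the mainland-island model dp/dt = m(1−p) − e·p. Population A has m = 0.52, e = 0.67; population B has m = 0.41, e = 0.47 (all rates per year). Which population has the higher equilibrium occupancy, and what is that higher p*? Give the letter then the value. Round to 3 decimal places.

A: p*_A = m/(m+e) = 0.52/1.1900 = 0.4370.
B: p*_B = 0.41/0.8800 = 0.4659.
B is higher at 0.4659.

B, 0.466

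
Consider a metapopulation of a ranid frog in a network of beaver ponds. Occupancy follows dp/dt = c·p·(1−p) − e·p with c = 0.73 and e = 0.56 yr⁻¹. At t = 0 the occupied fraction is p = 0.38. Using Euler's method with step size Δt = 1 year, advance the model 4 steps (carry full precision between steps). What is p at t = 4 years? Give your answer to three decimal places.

0.281

Update rule: p ← p + [c·p·(1−p) − e·p]·Δt with Δt = 1.
t = 1: p = 0.38000 + (-0.04081) = 0.33919
t = 2: p = 0.33919 + (-0.02632) = 0.31286
t = 3: p = 0.31286 + (-0.01827) = 0.29460
t = 4: p = 0.29460 + (-0.01327) = 0.28132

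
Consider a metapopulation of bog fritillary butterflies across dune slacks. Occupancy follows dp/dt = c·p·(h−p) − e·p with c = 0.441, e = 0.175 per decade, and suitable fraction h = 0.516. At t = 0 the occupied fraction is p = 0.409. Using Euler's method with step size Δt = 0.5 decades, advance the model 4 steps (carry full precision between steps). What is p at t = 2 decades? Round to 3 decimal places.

Update rule: p ← p + [c·p·(h−p) − e·p]·Δt with Δt = 0.5.
p: 0.40900 → 0.38286  (Δp = -0.02614)
p: 0.38286 → 0.36060  (Δp = -0.02226)
p: 0.36060 → 0.34140  (Δp = -0.01920)
p: 0.34140 → 0.32468  (Δp = -0.01673)

0.325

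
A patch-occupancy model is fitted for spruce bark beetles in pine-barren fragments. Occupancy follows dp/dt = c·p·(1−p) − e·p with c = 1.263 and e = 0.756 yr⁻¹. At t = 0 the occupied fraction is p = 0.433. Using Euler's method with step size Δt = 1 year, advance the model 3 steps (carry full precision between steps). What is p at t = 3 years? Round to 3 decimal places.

0.405

Update rule: p ← p + [c·p·(1−p) − e·p]·Δt with Δt = 1.
t = 1: p = 0.43300 + (-0.01727) = 0.41573
t = 2: p = 0.41573 + (-0.00751) = 0.40822
t = 3: p = 0.40822 + (-0.00350) = 0.40472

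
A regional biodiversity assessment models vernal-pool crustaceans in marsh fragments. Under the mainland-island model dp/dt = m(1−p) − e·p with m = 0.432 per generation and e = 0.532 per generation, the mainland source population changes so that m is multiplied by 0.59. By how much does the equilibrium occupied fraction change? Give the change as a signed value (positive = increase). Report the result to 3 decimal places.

Before: p* = 0.432/(0.432+0.532) = 0.4481.
After: m = 0.25488, e = 0.532; p* = 0.25488/0.7869 = 0.3239.
Δp* = 0.3239 − 0.4481 = -0.1242.

-0.124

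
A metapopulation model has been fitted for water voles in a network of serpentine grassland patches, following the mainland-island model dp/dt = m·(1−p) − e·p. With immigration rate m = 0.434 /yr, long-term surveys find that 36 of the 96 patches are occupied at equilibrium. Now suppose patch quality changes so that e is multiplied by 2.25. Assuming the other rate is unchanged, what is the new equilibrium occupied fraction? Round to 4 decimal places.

0.2105

Observed p* = 36/96 = 0.37500.
Balance m(1−p*) = e·p* gives e = m(1−p*)/p* = 0.434×0.62500/0.37500 = 0.72333.
New p* = m/(m+e) = 0.43400/(0.43400+1.62749) = 0.21053.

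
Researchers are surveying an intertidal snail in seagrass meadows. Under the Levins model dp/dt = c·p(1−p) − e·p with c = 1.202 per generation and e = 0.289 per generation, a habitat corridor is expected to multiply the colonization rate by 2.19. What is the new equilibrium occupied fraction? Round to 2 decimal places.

Before: p* = 1 − 0.289/1.202 = 0.7596.
After the change, c = 2.63238, e = 0.289, so p* = 1 − 0.289/2.63238 = 0.8902.

0.89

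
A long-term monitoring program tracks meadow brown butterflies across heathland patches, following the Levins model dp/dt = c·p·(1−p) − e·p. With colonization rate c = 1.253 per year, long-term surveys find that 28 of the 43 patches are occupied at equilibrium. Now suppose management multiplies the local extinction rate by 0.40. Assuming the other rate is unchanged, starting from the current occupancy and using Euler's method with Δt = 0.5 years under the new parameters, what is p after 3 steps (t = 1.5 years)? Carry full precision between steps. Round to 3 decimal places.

Observed p* = 28/43 = 0.65116.
Balance c(1−p*) = e gives e = 1.253×(1 − 0.65116) = 0.43709.
Starting from p₀ = 0.65116; update p ← p + (dp/dt)·Δt with the new parameters.
step 1: Δp = +0.08539, p = 0.73655
step 2: Δp = +0.05718, p = 0.79373
step 3: Δp = +0.03319, p = 0.82692

0.827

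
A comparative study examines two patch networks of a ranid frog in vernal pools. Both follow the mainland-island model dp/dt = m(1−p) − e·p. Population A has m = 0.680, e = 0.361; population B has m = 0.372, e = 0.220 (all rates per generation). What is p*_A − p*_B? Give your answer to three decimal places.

0.025

A: p*_A = m/(m+e) = 0.680/1.0410 = 0.6532.
B: p*_B = 0.372/0.5920 = 0.6284.
p*_A − p*_B = 0.6532 − 0.6284 = 0.0248.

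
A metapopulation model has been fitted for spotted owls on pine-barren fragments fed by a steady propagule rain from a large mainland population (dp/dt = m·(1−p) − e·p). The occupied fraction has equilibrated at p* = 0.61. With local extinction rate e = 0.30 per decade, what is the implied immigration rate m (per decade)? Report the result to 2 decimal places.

At equilibrium m(1−p*) = e·p*, so m = e·p*/(1−p*).
m = 0.30 × 0.61 / 0.3900 = 0.1830/0.3900 = 0.4692.

0.47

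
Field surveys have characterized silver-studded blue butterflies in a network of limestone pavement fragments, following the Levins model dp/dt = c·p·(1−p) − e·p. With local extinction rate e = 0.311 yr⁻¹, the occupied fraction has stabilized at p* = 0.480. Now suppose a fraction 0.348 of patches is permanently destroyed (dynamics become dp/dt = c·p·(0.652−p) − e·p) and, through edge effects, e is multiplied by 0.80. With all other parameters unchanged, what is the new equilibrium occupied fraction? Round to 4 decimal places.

0.2360

Balance c(1−p*) = e gives c = e/(1 − 0.48000) = 0.311/0.52000 = 0.59808.
New p* = 0.652 − e/c = 0.652 − 0.24880/0.59808 = 0.23600.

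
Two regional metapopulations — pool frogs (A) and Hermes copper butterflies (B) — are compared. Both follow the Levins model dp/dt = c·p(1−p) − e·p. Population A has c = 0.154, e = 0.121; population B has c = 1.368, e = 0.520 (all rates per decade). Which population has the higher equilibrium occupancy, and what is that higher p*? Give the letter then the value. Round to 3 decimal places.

B, 0.620

A: p*_A = 1 − 0.121/0.154 = 0.2143.
B: p*_B = 1 − 0.520/1.368 = 0.6199.
B is higher at 0.6199.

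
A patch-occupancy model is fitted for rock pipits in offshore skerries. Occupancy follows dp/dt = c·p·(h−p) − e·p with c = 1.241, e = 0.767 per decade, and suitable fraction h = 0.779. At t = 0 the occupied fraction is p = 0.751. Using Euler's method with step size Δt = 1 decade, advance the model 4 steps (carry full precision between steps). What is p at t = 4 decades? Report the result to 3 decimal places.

Update rule: p ← p + [c·p·(h−p) − e·p]·Δt with Δt = 1.
t = 1: p = 0.75100 + (-0.54992) = 0.20108
t = 2: p = 0.20108 + (-0.01001) = 0.19107
t = 3: p = 0.19107 + (-0.00714) = 0.18392
t = 4: p = 0.18392 + (-0.00524) = 0.17868

0.179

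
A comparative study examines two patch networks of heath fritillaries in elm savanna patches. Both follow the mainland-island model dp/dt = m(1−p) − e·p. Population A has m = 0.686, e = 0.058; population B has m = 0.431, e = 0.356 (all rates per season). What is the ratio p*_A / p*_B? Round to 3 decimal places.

A: p*_A = m/(m+e) = 0.686/0.7440 = 0.9220.
B: p*_B = 0.431/0.7870 = 0.5476.
p*_A / p*_B = 0.9220/0.5476 = 1.6836.

1.684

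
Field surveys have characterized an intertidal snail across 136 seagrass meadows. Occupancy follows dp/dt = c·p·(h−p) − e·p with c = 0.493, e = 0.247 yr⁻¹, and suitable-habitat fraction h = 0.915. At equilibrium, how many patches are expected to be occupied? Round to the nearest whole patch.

56

p* = h − e/c = 0.915 − 0.5010 = 0.4140.
Expected occupied patches = N × p* = 136 × 0.4140 = 56.30 ≈ 56.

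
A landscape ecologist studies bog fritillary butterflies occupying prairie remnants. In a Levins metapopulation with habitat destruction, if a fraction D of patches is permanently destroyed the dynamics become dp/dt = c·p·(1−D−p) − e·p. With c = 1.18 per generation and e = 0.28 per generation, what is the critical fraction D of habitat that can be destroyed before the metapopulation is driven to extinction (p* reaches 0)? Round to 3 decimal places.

The nontrivial equilibrium is p* = (1−D) − e/c; extinction occurs when this hits zero.
So D_crit = 1 − e/c = 1 − 0.28/1.18 = 1 − 0.2373 = 0.7627.
Note this equals the original equilibrium occupancy — the Levins extinction-debt result.

0.763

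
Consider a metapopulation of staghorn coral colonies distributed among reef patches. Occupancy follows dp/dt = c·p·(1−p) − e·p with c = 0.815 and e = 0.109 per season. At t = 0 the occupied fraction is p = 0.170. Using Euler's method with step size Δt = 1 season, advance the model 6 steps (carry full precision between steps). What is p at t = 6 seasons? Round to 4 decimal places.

Update rule: p ← p + [c·p·(1−p) − e·p]·Δt with Δt = 1.
  1  |  dp/dt·Δt = +0.096466  |  p_1 = 0.266466
  2  |  dp/dt·Δt = +0.130257  |  p_2 = 0.396723
  3  |  dp/dt·Δt = +0.151814  |  p_3 = 0.548538
  4  |  dp/dt·Δt = +0.142039  |  p_4 = 0.690577
  5  |  dp/dt·Δt = +0.098877  |  p_5 = 0.789454
  6  |  dp/dt·Δt = +0.049416  |  p_6 = 0.838870

0.8389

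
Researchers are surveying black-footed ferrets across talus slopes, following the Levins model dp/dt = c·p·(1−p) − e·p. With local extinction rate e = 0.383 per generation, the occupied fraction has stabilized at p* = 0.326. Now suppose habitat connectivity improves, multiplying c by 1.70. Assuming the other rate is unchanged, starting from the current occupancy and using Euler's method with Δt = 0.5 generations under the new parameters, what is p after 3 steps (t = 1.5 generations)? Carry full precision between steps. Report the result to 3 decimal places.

Balance c(1−p*) = e gives c = e/(1 − 0.32600) = 0.383/0.67400 = 0.56825.
Starting from p₀ = 0.32600; update p ← p + (dp/dt)·Δt with the new parameters.
p: 0.32600 → 0.36970  (Δp = +0.04370)
p: 0.36970 → 0.41146  (Δp = +0.04175)
p: 0.41146 → 0.44963  (Δp = +0.03817)

0.450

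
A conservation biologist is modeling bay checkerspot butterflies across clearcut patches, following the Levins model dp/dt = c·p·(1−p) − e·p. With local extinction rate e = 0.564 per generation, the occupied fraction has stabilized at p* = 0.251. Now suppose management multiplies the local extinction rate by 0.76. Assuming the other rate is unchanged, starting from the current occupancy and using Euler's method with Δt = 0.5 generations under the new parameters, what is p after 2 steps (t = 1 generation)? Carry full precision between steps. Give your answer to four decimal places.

Balance c(1−p*) = e gives c = e/(1 − 0.25100) = 0.564/0.74900 = 0.75300.
Starting from p₀ = 0.25100; update p ← p + (dp/dt)·Δt with the new parameters.
step 1: Δp = +0.01699, p = 0.26799
step 2: Δp = +0.01642, p = 0.28441

0.2844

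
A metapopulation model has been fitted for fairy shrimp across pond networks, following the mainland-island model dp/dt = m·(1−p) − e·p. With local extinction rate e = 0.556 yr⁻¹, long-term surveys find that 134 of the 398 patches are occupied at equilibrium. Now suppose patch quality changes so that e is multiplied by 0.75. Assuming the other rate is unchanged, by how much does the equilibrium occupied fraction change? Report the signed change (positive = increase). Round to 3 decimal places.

0.067

Observed p* = 134/398 = 0.33668.
Balance m(1−p*) = e·p* gives m = e·p*/(1−p*) = 0.556×0.33668/0.66332 = 0.28221.
New p* = m/(m+e) = 0.28221/(0.28221+0.41700) = 0.40361.
Δp* = 0.40361 − 0.33668 = +0.06693.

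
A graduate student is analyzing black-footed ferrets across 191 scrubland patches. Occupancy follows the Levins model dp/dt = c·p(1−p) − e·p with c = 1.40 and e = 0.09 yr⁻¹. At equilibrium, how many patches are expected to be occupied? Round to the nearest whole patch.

p* = 1 − e/c = 1 − 0.09/1.40 = 0.9357.
Expected occupied patches = N × p* = 191 × 0.9357 = 178.72 ≈ 179.

179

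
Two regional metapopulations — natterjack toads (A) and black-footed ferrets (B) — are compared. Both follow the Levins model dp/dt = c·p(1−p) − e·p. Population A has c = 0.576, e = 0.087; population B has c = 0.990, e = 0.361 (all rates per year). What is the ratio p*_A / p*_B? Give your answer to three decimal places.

A: p*_A = 1 − 0.087/0.576 = 0.8490.
B: p*_B = 1 − 0.361/0.990 = 0.6354.
p*_A / p*_B = 0.8490/0.6354 = 1.3362.

1.336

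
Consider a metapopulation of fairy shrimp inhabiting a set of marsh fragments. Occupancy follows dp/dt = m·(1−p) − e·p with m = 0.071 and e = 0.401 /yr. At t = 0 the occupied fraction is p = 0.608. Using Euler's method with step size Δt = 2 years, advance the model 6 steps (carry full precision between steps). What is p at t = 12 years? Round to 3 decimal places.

Update rule: p ← p + [m·(1−p) − e·p]·Δt with Δt = 2.
step 1: Δp = -0.43195, p = 0.17605
step 2: Δp = -0.02419, p = 0.15186
step 3: Δp = -0.00135, p = 0.15050
step 4: Δp = -0.00008, p = 0.15043
step 5: Δp = -0.00000, p = 0.15042
step 6: Δp = -0.00000, p = 0.15042

0.150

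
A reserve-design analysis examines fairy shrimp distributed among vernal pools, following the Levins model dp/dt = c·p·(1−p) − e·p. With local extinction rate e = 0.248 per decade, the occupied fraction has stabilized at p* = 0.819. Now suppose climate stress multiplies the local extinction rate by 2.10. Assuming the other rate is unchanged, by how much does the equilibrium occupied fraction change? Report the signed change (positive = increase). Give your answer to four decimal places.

-0.1991

Balance c(1−p*) = e gives c = e/(1 − 0.81900) = 0.248/0.18100 = 1.37017.
New p* = 1 − e/c = 1 − 0.52080/1.37017 = 0.61990.
Δp* = 0.61990 − 0.81900 = -0.19910.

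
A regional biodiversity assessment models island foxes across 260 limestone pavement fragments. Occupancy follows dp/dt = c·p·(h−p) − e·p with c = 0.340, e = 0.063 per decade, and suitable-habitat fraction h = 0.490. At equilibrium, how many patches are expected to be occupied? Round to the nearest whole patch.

79

p* = h − e/c = 0.490 − 0.1853 = 0.3047.
Expected occupied patches = N × p* = 260 × 0.3047 = 79.22 ≈ 79.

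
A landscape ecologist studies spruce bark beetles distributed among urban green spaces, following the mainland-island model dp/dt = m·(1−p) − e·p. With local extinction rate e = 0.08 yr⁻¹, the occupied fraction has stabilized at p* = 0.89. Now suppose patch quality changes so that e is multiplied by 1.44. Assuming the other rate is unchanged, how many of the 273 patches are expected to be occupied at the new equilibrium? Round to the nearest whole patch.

232

Balance m(1−p*) = e·p* gives m = e·p*/(1−p*) = 0.08×0.89000/0.11000 = 0.64727.
New p* = m/(m+e) = 0.64727/(0.64727+0.11520) = 0.84891.
Expected occupied = 273 × 0.84891 = 231.75 ≈ 232.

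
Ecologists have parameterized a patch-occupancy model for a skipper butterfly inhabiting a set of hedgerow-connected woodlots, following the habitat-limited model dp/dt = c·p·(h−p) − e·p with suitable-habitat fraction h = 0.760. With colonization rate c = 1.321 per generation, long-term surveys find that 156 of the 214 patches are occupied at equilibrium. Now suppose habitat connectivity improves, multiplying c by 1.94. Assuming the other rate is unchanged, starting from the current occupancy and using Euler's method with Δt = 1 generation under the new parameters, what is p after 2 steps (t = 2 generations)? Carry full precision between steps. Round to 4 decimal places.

Observed p* = 156/214 = 0.72897.
Balance c(h−p*) = e gives e = 1.321×(0.76 − 0.72897) = 0.04099.
Starting from p₀ = 0.72897; update p ← p + (dp/dt)·Δt with the new parameters.
  1  |  dp/dt·Δt = +0.028086  |  p_1 = 0.757058
  2  |  dp/dt·Δt = -0.025323  |  p_2 = 0.731735

0.7317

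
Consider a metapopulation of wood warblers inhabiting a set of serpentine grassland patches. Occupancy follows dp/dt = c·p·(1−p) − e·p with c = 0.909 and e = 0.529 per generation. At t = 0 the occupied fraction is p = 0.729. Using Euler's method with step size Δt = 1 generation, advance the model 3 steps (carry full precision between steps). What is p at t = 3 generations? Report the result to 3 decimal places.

0.449

Update rule: p ← p + [c·p·(1−p) − e·p]·Δt with Δt = 1.
  1  |  dp/dt·Δt = -0.206060  |  p_1 = 0.522940
  2  |  dp/dt·Δt = -0.049864  |  p_2 = 0.473076
  3  |  dp/dt·Δt = -0.023666  |  p_3 = 0.449410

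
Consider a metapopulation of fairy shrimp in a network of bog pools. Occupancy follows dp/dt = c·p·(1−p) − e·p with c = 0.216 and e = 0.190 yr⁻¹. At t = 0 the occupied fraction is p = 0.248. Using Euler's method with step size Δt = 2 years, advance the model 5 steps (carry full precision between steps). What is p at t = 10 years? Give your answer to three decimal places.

0.197

Update rule: p ← p + [c·p·(1−p) − e·p]·Δt with Δt = 2.
step 1: Δp = -0.01367, p = 0.23433
step 2: Δp = -0.01154, p = 0.22279
step 3: Δp = -0.00986, p = 0.21293
step 4: Δp = -0.00851, p = 0.20442
step 5: Δp = -0.00742, p = 0.19700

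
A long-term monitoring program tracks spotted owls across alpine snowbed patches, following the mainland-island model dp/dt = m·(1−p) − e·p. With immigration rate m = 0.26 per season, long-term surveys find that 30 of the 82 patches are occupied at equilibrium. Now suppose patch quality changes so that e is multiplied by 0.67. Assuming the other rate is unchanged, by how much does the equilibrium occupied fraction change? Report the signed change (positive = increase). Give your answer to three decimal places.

Observed p* = 30/82 = 0.36585.
Balance m(1−p*) = e·p* gives e = m(1−p*)/p* = 0.26×0.63415/0.36585 = 0.45067.
New p* = m/(m+e) = 0.26000/(0.26000+0.30195) = 0.46267.
Δp* = 0.46267 − 0.36585 = +0.09682.

0.097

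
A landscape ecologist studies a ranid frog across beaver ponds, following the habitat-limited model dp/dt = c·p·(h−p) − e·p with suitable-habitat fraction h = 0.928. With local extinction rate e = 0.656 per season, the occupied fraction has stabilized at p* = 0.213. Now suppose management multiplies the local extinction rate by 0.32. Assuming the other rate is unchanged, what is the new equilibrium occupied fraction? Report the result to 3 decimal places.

0.699

Balance c(h−p*) = e gives c = e/(0.928 − 0.21300) = 0.656/0.71500 = 0.91748.
New p* = 0.928 − e/c = 0.928 − 0.20992/0.91748 = 0.69920.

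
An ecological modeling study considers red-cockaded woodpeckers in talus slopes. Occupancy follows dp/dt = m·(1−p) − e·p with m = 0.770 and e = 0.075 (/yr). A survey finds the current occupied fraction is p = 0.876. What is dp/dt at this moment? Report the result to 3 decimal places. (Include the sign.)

0.030

Colonization term: m·(1−p) = 0.770×0.1240 = 0.09548.
Extinction term: e·p = 0.06570.
dp/dt = 0.09548 − 0.06570 = 0.02978.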